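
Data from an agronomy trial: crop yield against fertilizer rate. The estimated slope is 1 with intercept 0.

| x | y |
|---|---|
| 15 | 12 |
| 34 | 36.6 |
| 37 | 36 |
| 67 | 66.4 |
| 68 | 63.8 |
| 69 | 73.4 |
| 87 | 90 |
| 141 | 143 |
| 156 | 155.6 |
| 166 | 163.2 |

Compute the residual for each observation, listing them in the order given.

x=15: ŷ = 15 = 15; r = 12 − 15 = -3
x=34: ŷ = 34 = 34; r = 36.6 − 34 = 2.6
x=37: ŷ = 37 = 37; r = 36 − 37 = -1
x=67: ŷ = 67 = 67; r = 66.4 − 67 = -0.6
x=68: ŷ = 68 = 68; r = 63.8 − 68 = -4.2
x=69: ŷ = 69 = 69; r = 73.4 − 69 = 4.4
x=87: ŷ = 87 = 87; r = 90 − 87 = 3
x=141: ŷ = 141 = 141; r = 143 − 141 = 2
x=156: ŷ = 156 = 156; r = 155.6 − 156 = -0.4
x=166: ŷ = 166 = 166; r = 163.2 − 166 = -2.8

-3, 2.6, -1, -0.6, -4.2, 4.4, 3, 2, -0.4, -2.8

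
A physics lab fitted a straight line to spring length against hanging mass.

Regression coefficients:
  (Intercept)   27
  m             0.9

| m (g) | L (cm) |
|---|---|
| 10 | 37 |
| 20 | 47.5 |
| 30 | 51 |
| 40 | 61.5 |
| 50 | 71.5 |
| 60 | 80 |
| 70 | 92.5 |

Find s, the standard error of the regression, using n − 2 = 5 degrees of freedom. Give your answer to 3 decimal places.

m=10: L̂ = 27 + 0.9·10 = 36; r = 37 − 36 = 1
m=20: L̂ = 27 + 0.9·20 = 45; r = 47.5 − 45 = 2.5
m=30: L̂ = 27 + 0.9·30 = 54; r = 51 − 54 = -3
m=40: L̂ = 27 + 0.9·40 = 63; r = 61.5 − 63 = -1.5
m=50: L̂ = 27 + 0.9·50 = 72; r = 71.5 − 72 = -0.5
m=60: L̂ = 27 + 0.9·60 = 81; r = 80 − 81 = -1
m=70: L̂ = 27 + 0.9·70 = 90; r = 92.5 − 90 = 2.5
SSE = 1 + 6.25 + 9 + 2.25 + 0.25 + 1 + 6.25 = 26
s = √(26/5) = √5.2 ≈ 2.280

s = 2.280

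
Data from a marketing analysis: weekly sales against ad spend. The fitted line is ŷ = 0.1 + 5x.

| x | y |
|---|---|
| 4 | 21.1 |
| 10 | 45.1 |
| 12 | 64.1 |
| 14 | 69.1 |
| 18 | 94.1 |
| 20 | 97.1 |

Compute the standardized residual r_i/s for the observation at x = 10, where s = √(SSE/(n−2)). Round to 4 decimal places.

-1.2127

x=4: ŷ = 0.1 + 5·4 = 20.1; r = 21.1 − 20.1 = 1
x=10: ŷ = 0.1 + 5·10 = 50.1; r = 45.1 − 50.1 = -5
x=12: ŷ = 0.1 + 5·12 = 60.1; r = 64.1 − 60.1 = 4
x=14: ŷ = 0.1 + 5·14 = 70.1; r = 69.1 − 70.1 = -1
x=18: ŷ = 0.1 + 5·18 = 90.1; r = 94.1 − 90.1 = 4
x=20: ŷ = 0.1 + 5·20 = 100.1; r = 97.1 − 100.1 = -3
SSE = 1 + 25 + 16 + 1 + 16 + 9 = 68
s = √(68/4) = 4.12311
r/s = -5 / 4.12311 = -1.2127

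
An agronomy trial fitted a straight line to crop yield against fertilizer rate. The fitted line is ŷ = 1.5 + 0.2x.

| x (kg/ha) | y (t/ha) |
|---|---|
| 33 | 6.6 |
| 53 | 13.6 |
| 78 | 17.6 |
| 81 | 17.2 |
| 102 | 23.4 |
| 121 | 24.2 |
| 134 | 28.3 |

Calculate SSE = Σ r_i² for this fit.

x=33: ŷ = 1.5 + 0.2·33 = 8.1; r = 6.6 − 8.1 = -1.5
x=53: ŷ = 1.5 + 0.2·53 = 12.1; r = 13.6 − 12.1 = 1.5
x=78: ŷ = 1.5 + 0.2·78 = 17.1; r = 17.6 − 17.1 = 0.5
x=81: ŷ = 1.5 + 0.2·81 = 17.7; r = 17.2 − 17.7 = -0.5
x=102: ŷ = 1.5 + 0.2·102 = 21.9; r = 23.4 − 21.9 = 1.5
x=121: ŷ = 1.5 + 0.2·121 = 25.7; r = 24.2 − 25.7 = -1.5
x=134: ŷ = 1.5 + 0.2·134 = 28.3; r = 28.3 − 28.3 = 0
SSE = 2.25 + 2.25 + 0.25 + 0.25 + 2.25 + 2.25 + 0 = 9.5

SSE = 9.5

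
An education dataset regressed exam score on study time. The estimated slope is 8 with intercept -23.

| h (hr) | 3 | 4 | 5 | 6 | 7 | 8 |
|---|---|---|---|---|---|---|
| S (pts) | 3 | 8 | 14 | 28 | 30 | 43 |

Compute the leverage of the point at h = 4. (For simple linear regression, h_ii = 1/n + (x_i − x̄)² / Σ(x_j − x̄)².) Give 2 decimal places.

h = 0.30

h̄ = (3 + 4 + 5 + 6 + 7 + 8)/6 = 5.5
Σ(h − h̄)² = 6.25 + 2.25 + 0.25 + 0.25 + 2.25 + 6.25 = 17.5
h = 1/6 + (-1.5)²/17.5 = 0.166667 + 0.128571 = 0.30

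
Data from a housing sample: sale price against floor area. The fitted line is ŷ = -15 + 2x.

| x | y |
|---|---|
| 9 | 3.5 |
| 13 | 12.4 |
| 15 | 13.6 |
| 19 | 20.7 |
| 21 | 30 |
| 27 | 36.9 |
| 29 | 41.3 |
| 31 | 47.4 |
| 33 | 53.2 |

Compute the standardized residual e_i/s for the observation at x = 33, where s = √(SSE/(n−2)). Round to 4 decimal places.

1.0495

x=9: ŷ = -15 + 2·9 = 3; e = 3.5 − 3 = 0.5
x=13: ŷ = -15 + 2·13 = 11; e = 12.4 − 11 = 1.4
x=15: ŷ = -15 + 2·15 = 15; e = 13.6 − 15 = -1.4
x=19: ŷ = -15 + 2·19 = 23; e = 20.7 − 23 = -2.3
x=21: ŷ = -15 + 2·21 = 27; e = 30 − 27 = 3
x=27: ŷ = -15 + 2·27 = 39; e = 36.9 − 39 = -2.1
x=29: ŷ = -15 + 2·29 = 43; e = 41.3 − 43 = -1.7
x=31: ŷ = -15 + 2·31 = 47; e = 47.4 − 47 = 0.4
x=33: ŷ = -15 + 2·33 = 51; e = 53.2 − 51 = 2.2
SSE = 0.25 + 1.96 + 1.96 + 5.29 + 9 + 4.41 + 2.89 + 0.16 + 4.84 = 30.76
s = √(30.76/7) = 2.09626
e/s = 2.2 / 2.09626 = 1.0495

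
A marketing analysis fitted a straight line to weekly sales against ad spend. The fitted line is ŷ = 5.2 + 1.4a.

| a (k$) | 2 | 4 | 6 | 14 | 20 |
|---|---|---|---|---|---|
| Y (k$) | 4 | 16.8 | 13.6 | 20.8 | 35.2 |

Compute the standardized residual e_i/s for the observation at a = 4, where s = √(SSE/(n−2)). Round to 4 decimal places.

a=2: ŷ = 5.2 + 1.4·2 = 8; e = 4 − 8 = -4
a=4: ŷ = 5.2 + 1.4·4 = 10.8; e = 16.8 − 10.8 = 6
a=6: ŷ = 5.2 + 1.4·6 = 13.6; e = 13.6 − 13.6 = 0
a=14: ŷ = 5.2 + 1.4·14 = 24.8; e = 20.8 − 24.8 = -4
a=20: ŷ = 5.2 + 1.4·20 = 33.2; e = 35.2 − 33.2 = 2
SSE = 16 + 36 + 0 + 16 + 4 = 72
s = √(72/3) = 4.89898
e/s = 6 / 4.89898 = 1.2247

1.2247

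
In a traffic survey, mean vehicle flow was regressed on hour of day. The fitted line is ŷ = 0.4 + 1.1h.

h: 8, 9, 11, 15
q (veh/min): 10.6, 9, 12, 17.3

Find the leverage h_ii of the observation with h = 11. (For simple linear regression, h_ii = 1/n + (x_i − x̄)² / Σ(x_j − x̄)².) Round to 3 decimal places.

h = 0.252

h̄ = (8 + 9 + 11 + 15)/4 = 10.75
Σ(h − h̄)² = 7.5625 + 3.0625 + 0.0625 + 18.0625 = 28.75
h = 1/4 + (0.25)²/28.75 = 0.25 + 0.00217391 = 0.252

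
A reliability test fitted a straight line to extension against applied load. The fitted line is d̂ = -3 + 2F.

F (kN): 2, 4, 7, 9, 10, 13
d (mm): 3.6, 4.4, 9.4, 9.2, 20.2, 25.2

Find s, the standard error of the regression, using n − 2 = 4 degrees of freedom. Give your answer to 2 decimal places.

s = 3.82

F=2: d̂ = -3 + 2·2 = 1; e = 3.6 − 1 = 2.6
F=4: d̂ = -3 + 2·4 = 5; e = 4.4 − 5 = -0.6
F=7: d̂ = -3 + 2·7 = 11; e = 9.4 − 11 = -1.6
F=9: d̂ = -3 + 2·9 = 15; e = 9.2 − 15 = -5.8
F=10: d̂ = -3 + 2·10 = 17; e = 20.2 − 17 = 3.2
F=13: d̂ = -3 + 2·13 = 23; e = 25.2 − 23 = 2.2
SSE = 6.76 + 0.36 + 2.56 + 33.64 + 10.24 + 4.84 = 58.4
s = √(58.4/4) = √14.6 ≈ 3.82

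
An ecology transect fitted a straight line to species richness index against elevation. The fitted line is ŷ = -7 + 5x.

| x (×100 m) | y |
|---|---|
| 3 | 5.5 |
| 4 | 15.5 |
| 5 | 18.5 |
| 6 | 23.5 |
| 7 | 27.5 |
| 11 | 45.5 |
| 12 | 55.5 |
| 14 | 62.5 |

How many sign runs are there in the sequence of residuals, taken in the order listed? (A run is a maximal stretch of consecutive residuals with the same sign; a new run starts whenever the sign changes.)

x=3: ŷ = -7 + 5·3 = 8; e = 5.5 − 8 = -2.5
x=4: ŷ = -7 + 5·4 = 13; e = 15.5 − 13 = 2.5
x=5: ŷ = -7 + 5·5 = 18; e = 18.5 − 18 = 0.5
x=6: ŷ = -7 + 5·6 = 23; e = 23.5 − 23 = 0.5
x=7: ŷ = -7 + 5·7 = 28; e = 27.5 − 28 = -0.5
x=11: ŷ = -7 + 5·11 = 48; e = 45.5 − 48 = -2.5
x=12: ŷ = -7 + 5·12 = 53; e = 55.5 − 53 = 2.5
x=14: ŷ = -7 + 5·14 = 63; e = 62.5 − 63 = -0.5
Signs: − + + + − − + −
Runs: −×1, +×3, −×2, +×1, −×1 → 5

5 runs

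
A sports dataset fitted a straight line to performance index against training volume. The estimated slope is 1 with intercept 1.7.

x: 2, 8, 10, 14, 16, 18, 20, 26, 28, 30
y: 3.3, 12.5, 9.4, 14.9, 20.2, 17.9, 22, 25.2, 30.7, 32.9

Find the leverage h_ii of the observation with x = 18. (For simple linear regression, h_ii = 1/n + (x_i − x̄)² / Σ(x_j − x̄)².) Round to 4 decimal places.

x̄ = (2 + 8 + 10 + 14 + 16 + 18 + 20 + 26 + 28 + 30)/10 = 17.2
Σ(x − x̄)² = 231.04 + 84.64 + 51.84 + 10.24 + 1.44 + 0.64 + 7.84 + 77.44 + 116.64 + 163.84 = 745.6
h = 1/10 + (0.8)²/745.6 = 0.1 + 0.000858369 = 0.1009

h = 0.1009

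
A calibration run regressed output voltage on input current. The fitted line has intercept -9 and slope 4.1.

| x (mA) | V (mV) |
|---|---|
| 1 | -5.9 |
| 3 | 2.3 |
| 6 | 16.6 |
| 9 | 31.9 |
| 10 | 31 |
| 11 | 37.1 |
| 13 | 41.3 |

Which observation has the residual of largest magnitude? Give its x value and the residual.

x = 9, e = 4

x=1: V̂ = -9 + 4.1·1 = -4.9; e = -5.9 − (-4.9) = -1
x=3: V̂ = -9 + 4.1·3 = 3.3; e = 2.3 − 3.3 = -1
x=6: V̂ = -9 + 4.1·6 = 15.6; e = 16.6 − 15.6 = 1
x=9: V̂ = -9 + 4.1·9 = 27.9; e = 31.9 − 27.9 = 4
x=10: V̂ = -9 + 4.1·10 = 32; e = 31 − 32 = -1
x=11: V̂ = -9 + 4.1·11 = 36.1; e = 37.1 − 36.1 = 1
x=13: V̂ = -9 + 4.1·13 = 44.3; e = 41.3 − 44.3 = -3
Largest |e| is 4 at x = 9, residual 4.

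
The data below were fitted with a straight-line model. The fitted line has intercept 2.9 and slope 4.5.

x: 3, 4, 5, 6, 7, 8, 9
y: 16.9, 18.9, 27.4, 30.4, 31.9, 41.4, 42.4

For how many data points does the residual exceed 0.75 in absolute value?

5

x=3: ŷ = 2.9 + 4.5·3 = 16.4; e = 16.9 − 16.4 = 0.5
x=4: ŷ = 2.9 + 4.5·4 = 20.9; e = 18.9 − 20.9 = -2
x=5: ŷ = 2.9 + 4.5·5 = 25.4; e = 27.4 − 25.4 = 2
x=6: ŷ = 2.9 + 4.5·6 = 29.9; e = 30.4 − 29.9 = 0.5
x=7: ŷ = 2.9 + 4.5·7 = 34.4; e = 31.9 − 34.4 = -2.5
x=8: ŷ = 2.9 + 4.5·8 = 38.9; e = 41.4 − 38.9 = 2.5
x=9: ŷ = 2.9 + 4.5·9 = 43.4; e = 42.4 − 43.4 = -1
|e| > 0.75: x=4 (|e|=2), x=5 (|e|=2), x=7 (|e|=2.5), x=8 (|e|=2.5), x=9 (|e|=1) → 5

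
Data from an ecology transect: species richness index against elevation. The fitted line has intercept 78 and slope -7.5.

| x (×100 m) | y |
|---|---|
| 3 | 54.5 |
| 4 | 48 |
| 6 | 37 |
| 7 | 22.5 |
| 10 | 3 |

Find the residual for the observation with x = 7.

ŷ = 78 − 7.5·7 = 25.5
e = 22.5 − 25.5 = -3

e = -3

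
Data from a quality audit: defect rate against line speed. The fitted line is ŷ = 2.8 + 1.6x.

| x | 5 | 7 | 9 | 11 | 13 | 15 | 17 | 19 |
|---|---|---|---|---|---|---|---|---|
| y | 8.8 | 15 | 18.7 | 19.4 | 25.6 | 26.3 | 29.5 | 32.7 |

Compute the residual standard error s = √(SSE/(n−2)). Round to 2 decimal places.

s = 1.47

x=5: ŷ = 2.8 + 1.6·5 = 10.8; r = 8.8 − 10.8 = -2
x=7: ŷ = 2.8 + 1.6·7 = 14; r = 15 − 14 = 1
x=9: ŷ = 2.8 + 1.6·9 = 17.2; r = 18.7 − 17.2 = 1.5
x=11: ŷ = 2.8 + 1.6·11 = 20.4; r = 19.4 − 20.4 = -1
x=13: ŷ = 2.8 + 1.6·13 = 23.6; r = 25.6 − 23.6 = 2
x=15: ŷ = 2.8 + 1.6·15 = 26.8; r = 26.3 − 26.8 = -0.5
x=17: ŷ = 2.8 + 1.6·17 = 30; r = 29.5 − 30 = -0.5
x=19: ŷ = 2.8 + 1.6·19 = 33.2; r = 32.7 − 33.2 = -0.5
SSE = 4 + 1 + 2.25 + 1 + 4 + 0.25 + 0.25 + 0.25 = 13
s = √(13/6) = √2.16667 ≈ 1.47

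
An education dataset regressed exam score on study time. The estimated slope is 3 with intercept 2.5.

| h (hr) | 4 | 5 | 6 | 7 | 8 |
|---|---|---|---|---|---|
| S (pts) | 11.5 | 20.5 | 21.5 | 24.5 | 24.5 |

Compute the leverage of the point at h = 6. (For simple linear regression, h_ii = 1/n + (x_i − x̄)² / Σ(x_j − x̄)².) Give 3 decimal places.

h̄ = (4 + 5 + 6 + 7 + 8)/5 = 6
Σ(h − h̄)² = 4 + 1 + 0 + 1 + 4 = 10
h = 1/5 + (0)²/10 = 0.2 + 0 = 0.200

h = 0.200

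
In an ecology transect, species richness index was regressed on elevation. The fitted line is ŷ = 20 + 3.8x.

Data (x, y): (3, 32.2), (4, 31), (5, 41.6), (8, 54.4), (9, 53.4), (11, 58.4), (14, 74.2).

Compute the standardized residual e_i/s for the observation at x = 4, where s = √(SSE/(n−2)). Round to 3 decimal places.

-1.275

x=3: ŷ = 20 + 3.8·3 = 31.4; e = 32.2 − 31.4 = 0.8
x=4: ŷ = 20 + 3.8·4 = 35.2; e = 31 − 35.2 = -4.2
x=5: ŷ = 20 + 3.8·5 = 39; e = 41.6 − 39 = 2.6
x=8: ŷ = 20 + 3.8·8 = 50.4; e = 54.4 − 50.4 = 4
x=9: ŷ = 20 + 3.8·9 = 54.2; e = 53.4 − 54.2 = -0.8
x=11: ŷ = 20 + 3.8·11 = 61.8; e = 58.4 − 61.8 = -3.4
x=14: ŷ = 20 + 3.8·14 = 73.2; e = 74.2 − 73.2 = 1
SSE = 0.64 + 17.64 + 6.76 + 16 + 0.64 + 11.56 + 1 = 54.24
s = √(54.24/5) = 3.29363
e/s = -4.2 / 3.29363 = -1.275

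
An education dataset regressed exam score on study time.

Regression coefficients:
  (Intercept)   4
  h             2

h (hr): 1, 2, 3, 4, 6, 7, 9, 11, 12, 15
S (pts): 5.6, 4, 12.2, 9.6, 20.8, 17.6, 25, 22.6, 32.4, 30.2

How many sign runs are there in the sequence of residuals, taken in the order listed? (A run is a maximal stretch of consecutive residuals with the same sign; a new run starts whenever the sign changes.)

h=1: Ŝ = 4 + 2·1 = 6; r = 5.6 − 6 = -0.4
h=2: Ŝ = 4 + 2·2 = 8; r = 4 − 8 = -4
h=3: Ŝ = 4 + 2·3 = 10; r = 12.2 − 10 = 2.2
h=4: Ŝ = 4 + 2·4 = 12; r = 9.6 − 12 = -2.4
h=6: Ŝ = 4 + 2·6 = 16; r = 20.8 − 16 = 4.8
h=7: Ŝ = 4 + 2·7 = 18; r = 17.6 − 18 = -0.4
h=9: Ŝ = 4 + 2·9 = 22; r = 25 − 22 = 3
h=11: Ŝ = 4 + 2·11 = 26; r = 22.6 − 26 = -3.4
h=12: Ŝ = 4 + 2·12 = 28; r = 32.4 − 28 = 4.4
h=15: Ŝ = 4 + 2·15 = 34; r = 30.2 − 34 = -3.8
Signs: − − + − + − + − + −
Runs: −×2, +×1, −×1, +×1, −×1, +×1, −×1, +×1, −×1 → 9

9 runs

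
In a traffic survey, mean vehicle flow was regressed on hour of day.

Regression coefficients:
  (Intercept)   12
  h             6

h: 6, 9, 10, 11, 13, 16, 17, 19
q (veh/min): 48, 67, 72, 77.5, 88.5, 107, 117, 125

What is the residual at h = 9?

ŷ = 12 + 6·9 = 66
r = 67 − 66 = 1

r = 1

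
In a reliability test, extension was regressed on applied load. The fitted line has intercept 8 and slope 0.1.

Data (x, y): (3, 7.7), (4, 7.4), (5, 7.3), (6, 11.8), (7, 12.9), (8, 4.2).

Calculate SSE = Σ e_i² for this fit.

x=3: ŷ = 8 + 0.1·3 = 8.3; e = 7.7 − 8.3 = -0.6
x=4: ŷ = 8 + 0.1·4 = 8.4; e = 7.4 − 8.4 = -1
x=5: ŷ = 8 + 0.1·5 = 8.5; e = 7.3 − 8.5 = -1.2
x=6: ŷ = 8 + 0.1·6 = 8.6; e = 11.8 − 8.6 = 3.2
x=7: ŷ = 8 + 0.1·7 = 8.7; e = 12.9 − 8.7 = 4.2
x=8: ŷ = 8 + 0.1·8 = 8.8; e = 4.2 − 8.8 = -4.6
SSE = 0.36 + 1 + 1.44 + 10.24 + 17.64 + 21.16 = 51.84

SSE = 51.84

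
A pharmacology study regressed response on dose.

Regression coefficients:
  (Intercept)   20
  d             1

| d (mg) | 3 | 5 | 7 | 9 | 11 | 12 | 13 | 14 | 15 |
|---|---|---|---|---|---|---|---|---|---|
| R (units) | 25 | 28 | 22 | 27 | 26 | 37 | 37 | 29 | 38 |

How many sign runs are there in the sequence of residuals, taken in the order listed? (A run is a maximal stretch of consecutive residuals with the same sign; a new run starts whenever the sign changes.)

d=3: ŷ = 20 + 3 = 23; e = 25 − 23 = 2
d=5: ŷ = 20 + 5 = 25; e = 28 − 25 = 3
d=7: ŷ = 20 + 7 = 27; e = 22 − 27 = -5
d=9: ŷ = 20 + 9 = 29; e = 27 − 29 = -2
d=11: ŷ = 20 + 11 = 31; e = 26 − 31 = -5
d=12: ŷ = 20 + 12 = 32; e = 37 − 32 = 5
d=13: ŷ = 20 + 13 = 33; e = 37 − 33 = 4
d=14: ŷ = 20 + 14 = 34; e = 29 − 34 = -5
d=15: ŷ = 20 + 15 = 35; e = 38 − 35 = 3
Signs: + + − − − + + − +
Runs: +×2, −×3, +×2, −×1, +×1 → 5

5 runs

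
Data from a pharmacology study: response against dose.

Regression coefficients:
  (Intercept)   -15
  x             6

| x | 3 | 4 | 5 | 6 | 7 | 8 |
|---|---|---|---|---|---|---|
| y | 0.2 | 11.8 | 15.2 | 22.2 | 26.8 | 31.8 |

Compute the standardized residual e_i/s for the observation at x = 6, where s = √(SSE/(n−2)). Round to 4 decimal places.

x=3: ŷ = -15 + 6·3 = 3; e = 0.2 − 3 = -2.8
x=4: ŷ = -15 + 6·4 = 9; e = 11.8 − 9 = 2.8
x=5: ŷ = -15 + 6·5 = 15; e = 15.2 − 15 = 0.2
x=6: ŷ = -15 + 6·6 = 21; e = 22.2 − 21 = 1.2
x=7: ŷ = -15 + 6·7 = 27; e = 26.8 − 27 = -0.2
x=8: ŷ = -15 + 6·8 = 33; e = 31.8 − 33 = -1.2
SSE = 7.84 + 7.84 + 0.04 + 1.44 + 0.04 + 1.44 = 18.64
s = √(18.64/4) = 2.1587
e/s = 1.2 / 2.1587 = 0.5559

0.5559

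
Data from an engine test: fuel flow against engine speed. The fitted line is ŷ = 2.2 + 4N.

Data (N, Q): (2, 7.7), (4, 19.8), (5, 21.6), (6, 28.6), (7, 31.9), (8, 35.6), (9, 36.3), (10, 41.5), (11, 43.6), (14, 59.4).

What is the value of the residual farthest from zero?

N=2: ŷ = 2.2 + 4·2 = 10.2; r = 7.7 − 10.2 = -2.5
N=4: ŷ = 2.2 + 4·4 = 18.2; r = 19.8 − 18.2 = 1.6
N=5: ŷ = 2.2 + 4·5 = 22.2; r = 21.6 − 22.2 = -0.6
N=6: ŷ = 2.2 + 4·6 = 26.2; r = 28.6 − 26.2 = 2.4
N=7: ŷ = 2.2 + 4·7 = 30.2; r = 31.9 − 30.2 = 1.7
N=8: ŷ = 2.2 + 4·8 = 34.2; r = 35.6 − 34.2 = 1.4
N=9: ŷ = 2.2 + 4·9 = 38.2; r = 36.3 − 38.2 = -1.9
N=10: ŷ = 2.2 + 4·10 = 42.2; r = 41.5 − 42.2 = -0.7
N=11: ŷ = 2.2 + 4·11 = 46.2; r = 43.6 − 46.2 = -2.6
N=14: ŷ = 2.2 + 4·14 = 58.2; r = 59.4 − 58.2 = 1.2
Largest |r| is 2.6 at N = 11, residual -2.6.

r = -2.6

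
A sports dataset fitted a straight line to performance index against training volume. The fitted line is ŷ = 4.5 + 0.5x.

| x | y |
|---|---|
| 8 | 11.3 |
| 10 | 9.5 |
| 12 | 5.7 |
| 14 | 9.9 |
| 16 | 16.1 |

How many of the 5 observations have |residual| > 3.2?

2

x=8: ŷ = 4.5 + 0.5·8 = 8.5; e = 11.3 − 8.5 = 2.8
x=10: ŷ = 4.5 + 0.5·10 = 9.5; e = 9.5 − 9.5 = 0
x=12: ŷ = 4.5 + 0.5·12 = 10.5; e = 5.7 − 10.5 = -4.8
x=14: ŷ = 4.5 + 0.5·14 = 11.5; e = 9.9 − 11.5 = -1.6
x=16: ŷ = 4.5 + 0.5·16 = 12.5; e = 16.1 − 12.5 = 3.6
|e| > 3.2: x=12 (|e|=4.8), x=16 (|e|=3.6) → 2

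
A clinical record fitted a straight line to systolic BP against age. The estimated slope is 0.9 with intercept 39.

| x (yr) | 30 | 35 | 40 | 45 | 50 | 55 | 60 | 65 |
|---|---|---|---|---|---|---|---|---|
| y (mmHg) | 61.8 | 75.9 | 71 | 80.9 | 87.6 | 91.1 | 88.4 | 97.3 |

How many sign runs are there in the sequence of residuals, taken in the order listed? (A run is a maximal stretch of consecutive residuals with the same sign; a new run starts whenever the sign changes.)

5 runs

x=30: ŷ = 39 + 0.9·30 = 66; e = 61.8 − 66 = -4.2
x=35: ŷ = 39 + 0.9·35 = 70.5; e = 75.9 − 70.5 = 5.4
x=40: ŷ = 39 + 0.9·40 = 75; e = 71 − 75 = -4
x=45: ŷ = 39 + 0.9·45 = 79.5; e = 80.9 − 79.5 = 1.4
x=50: ŷ = 39 + 0.9·50 = 84; e = 87.6 − 84 = 3.6
x=55: ŷ = 39 + 0.9·55 = 88.5; e = 91.1 − 88.5 = 2.6
x=60: ŷ = 39 + 0.9·60 = 93; e = 88.4 − 93 = -4.6
x=65: ŷ = 39 + 0.9·65 = 97.5; e = 97.3 − 97.5 = -0.2
Signs: − + − + + + − −
Runs: −×1, +×1, −×1, +×3, −×2 → 5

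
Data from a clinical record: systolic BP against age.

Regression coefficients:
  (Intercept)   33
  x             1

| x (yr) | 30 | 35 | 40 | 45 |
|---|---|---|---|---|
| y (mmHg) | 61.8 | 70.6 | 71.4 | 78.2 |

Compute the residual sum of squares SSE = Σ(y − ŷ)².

SSE = 10.8

x=30: ŷ = 33 + 30 = 63; e = 61.8 − 63 = -1.2
x=35: ŷ = 33 + 35 = 68; e = 70.6 − 68 = 2.6
x=40: ŷ = 33 + 40 = 73; e = 71.4 − 73 = -1.6
x=45: ŷ = 33 + 45 = 78; e = 78.2 − 78 = 0.2
SSE = 1.44 + 6.76 + 2.56 + 0.04 = 10.8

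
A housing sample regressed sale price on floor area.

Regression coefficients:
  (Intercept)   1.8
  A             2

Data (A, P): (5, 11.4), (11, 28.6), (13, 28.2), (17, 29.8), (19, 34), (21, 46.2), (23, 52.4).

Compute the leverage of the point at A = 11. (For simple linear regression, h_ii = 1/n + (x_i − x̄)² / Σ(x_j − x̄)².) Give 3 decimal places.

Ā = (5 + 11 + 13 + 17 + 19 + 21 + 23)/7 = 15.5714
Σ(A − Ā)² = 111.755 + 20.898 + 6.61224 + 2.04082 + 11.7551 + 29.4694 + 55.1837 = 237.714
h = 1/7 + (-4.57143)²/237.714 = 0.142857 + 0.0879121 = 0.231

h = 0.231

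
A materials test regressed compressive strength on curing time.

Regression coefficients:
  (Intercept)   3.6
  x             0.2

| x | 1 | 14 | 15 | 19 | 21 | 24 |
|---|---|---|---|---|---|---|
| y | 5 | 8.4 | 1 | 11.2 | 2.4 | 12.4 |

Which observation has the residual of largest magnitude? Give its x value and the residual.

x = 15, e = -5.6

x=1: ŷ = 3.6 + 0.2·1 = 3.8; e = 5 − 3.8 = 1.2
x=14: ŷ = 3.6 + 0.2·14 = 6.4; e = 8.4 − 6.4 = 2
x=15: ŷ = 3.6 + 0.2·15 = 6.6; e = 1 − 6.6 = -5.6
x=19: ŷ = 3.6 + 0.2·19 = 7.4; e = 11.2 − 7.4 = 3.8
x=21: ŷ = 3.6 + 0.2·21 = 7.8; e = 2.4 − 7.8 = -5.4
x=24: ŷ = 3.6 + 0.2·24 = 8.4; e = 12.4 − 8.4 = 4
Largest |e| is 5.6 at x = 15, residual -5.6.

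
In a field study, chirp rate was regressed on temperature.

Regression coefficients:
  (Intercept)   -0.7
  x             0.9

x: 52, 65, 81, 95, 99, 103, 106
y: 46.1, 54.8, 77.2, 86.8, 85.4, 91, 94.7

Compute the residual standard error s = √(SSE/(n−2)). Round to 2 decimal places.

s = 3.10

x=52: ŷ = -0.7 + 0.9·52 = 46.1; r = 46.1 − 46.1 = 0
x=65: ŷ = -0.7 + 0.9·65 = 57.8; r = 54.8 − 57.8 = -3
x=81: ŷ = -0.7 + 0.9·81 = 72.2; r = 77.2 − 72.2 = 5
x=95: ŷ = -0.7 + 0.9·95 = 84.8; r = 86.8 − 84.8 = 2
x=99: ŷ = -0.7 + 0.9·99 = 88.4; r = 85.4 − 88.4 = -3
x=103: ŷ = -0.7 + 0.9·103 = 92; r = 91 − 92 = -1
x=106: ŷ = -0.7 + 0.9·106 = 94.7; r = 94.7 − 94.7 = 0
SSE = 0 + 9 + 25 + 4 + 9 + 1 + 0 = 48
s = √(48/5) = √9.6 ≈ 3.10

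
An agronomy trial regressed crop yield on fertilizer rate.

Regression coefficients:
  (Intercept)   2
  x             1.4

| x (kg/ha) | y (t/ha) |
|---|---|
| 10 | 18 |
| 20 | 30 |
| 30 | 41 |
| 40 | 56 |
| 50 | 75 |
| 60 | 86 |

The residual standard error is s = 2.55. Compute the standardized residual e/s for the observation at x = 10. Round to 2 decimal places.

ŷ = 2 + 1.4·10 = 16
e = 18 − 16 = 2
e/s = 2 / 2.55 = 0.78

0.78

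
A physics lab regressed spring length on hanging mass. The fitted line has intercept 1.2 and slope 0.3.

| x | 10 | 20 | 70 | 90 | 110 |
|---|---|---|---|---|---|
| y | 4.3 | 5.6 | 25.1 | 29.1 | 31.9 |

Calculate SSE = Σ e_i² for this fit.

SSE = 17.08

x=10: ŷ = 1.2 + 0.3·10 = 4.2; e = 4.3 − 4.2 = 0.1
x=20: ŷ = 1.2 + 0.3·20 = 7.2; e = 5.6 − 7.2 = -1.6
x=70: ŷ = 1.2 + 0.3·70 = 22.2; e = 25.1 − 22.2 = 2.9
x=90: ŷ = 1.2 + 0.3·90 = 28.2; e = 29.1 − 28.2 = 0.9
x=110: ŷ = 1.2 + 0.3·110 = 34.2; e = 31.9 − 34.2 = -2.3
SSE = 0.01 + 2.56 + 8.41 + 0.81 + 5.29 = 17.08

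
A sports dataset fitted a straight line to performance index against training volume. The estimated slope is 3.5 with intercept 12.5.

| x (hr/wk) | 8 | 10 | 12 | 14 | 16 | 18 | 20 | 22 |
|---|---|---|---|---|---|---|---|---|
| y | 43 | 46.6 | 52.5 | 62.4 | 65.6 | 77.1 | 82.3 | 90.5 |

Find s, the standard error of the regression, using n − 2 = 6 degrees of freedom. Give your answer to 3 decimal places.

s = 1.995

x=8: ŷ = 12.5 + 3.5·8 = 40.5; e = 43 − 40.5 = 2.5
x=10: ŷ = 12.5 + 3.5·10 = 47.5; e = 46.6 − 47.5 = -0.9
x=12: ŷ = 12.5 + 3.5·12 = 54.5; e = 52.5 − 54.5 = -2
x=14: ŷ = 12.5 + 3.5·14 = 61.5; e = 62.4 − 61.5 = 0.9
x=16: ŷ = 12.5 + 3.5·16 = 68.5; e = 65.6 − 68.5 = -2.9
x=18: ŷ = 12.5 + 3.5·18 = 75.5; e = 77.1 − 75.5 = 1.6
x=20: ŷ = 12.5 + 3.5·20 = 82.5; e = 82.3 − 82.5 = -0.2
x=22: ŷ = 12.5 + 3.5·22 = 89.5; e = 90.5 − 89.5 = 1
SSE = 6.25 + 0.81 + 4 + 0.81 + 8.41 + 2.56 + 0.04 + 1 = 23.88
s = √(23.88/6) = √3.98 ≈ 1.995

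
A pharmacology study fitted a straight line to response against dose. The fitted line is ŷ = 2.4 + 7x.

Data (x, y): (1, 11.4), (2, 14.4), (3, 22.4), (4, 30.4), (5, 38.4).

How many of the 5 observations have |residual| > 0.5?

x=1: ŷ = 2.4 + 7·1 = 9.4; e = 11.4 − 9.4 = 2
x=2: ŷ = 2.4 + 7·2 = 16.4; e = 14.4 − 16.4 = -2
x=3: ŷ = 2.4 + 7·3 = 23.4; e = 22.4 − 23.4 = -1
x=4: ŷ = 2.4 + 7·4 = 30.4; e = 30.4 − 30.4 = 0
x=5: ŷ = 2.4 + 7·5 = 37.4; e = 38.4 − 37.4 = 1
|e| > 0.5: x=1 (|e|=2), x=2 (|e|=2), x=3 (|e|=1), x=5 (|e|=1) → 4

4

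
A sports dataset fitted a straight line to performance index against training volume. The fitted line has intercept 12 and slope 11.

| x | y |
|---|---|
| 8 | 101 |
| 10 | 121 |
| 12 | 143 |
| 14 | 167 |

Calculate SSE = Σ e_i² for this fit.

x=8: ŷ = 12 + 11·8 = 100; e = 101 − 100 = 1
x=10: ŷ = 12 + 11·10 = 122; e = 121 − 122 = -1
x=12: ŷ = 12 + 11·12 = 144; e = 143 − 144 = -1
x=14: ŷ = 12 + 11·14 = 166; e = 167 − 166 = 1
SSE = 1 + 1 + 1 + 1 = 4

SSE = 4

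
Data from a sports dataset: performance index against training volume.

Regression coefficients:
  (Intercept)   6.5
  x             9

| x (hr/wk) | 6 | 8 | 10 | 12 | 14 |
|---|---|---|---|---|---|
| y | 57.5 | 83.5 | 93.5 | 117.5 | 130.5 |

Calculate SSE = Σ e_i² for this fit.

x=6: ŷ = 6.5 + 9·6 = 60.5; e = 57.5 − 60.5 = -3
x=8: ŷ = 6.5 + 9·8 = 78.5; e = 83.5 − 78.5 = 5
x=10: ŷ = 6.5 + 9·10 = 96.5; e = 93.5 − 96.5 = -3
x=12: ŷ = 6.5 + 9·12 = 114.5; e = 117.5 − 114.5 = 3
x=14: ŷ = 6.5 + 9·14 = 132.5; e = 130.5 − 132.5 = -2
SSE = 9 + 25 + 9 + 9 + 4 = 56

SSE = 56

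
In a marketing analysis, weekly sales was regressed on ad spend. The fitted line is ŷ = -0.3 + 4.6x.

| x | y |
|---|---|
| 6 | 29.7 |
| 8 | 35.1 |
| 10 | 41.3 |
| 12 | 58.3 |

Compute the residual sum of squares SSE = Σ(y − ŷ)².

SSE = 38.64

x=6: ŷ = -0.3 + 4.6·6 = 27.3; e = 29.7 − 27.3 = 2.4
x=8: ŷ = -0.3 + 4.6·8 = 36.5; e = 35.1 − 36.5 = -1.4
x=10: ŷ = -0.3 + 4.6·10 = 45.7; e = 41.3 − 45.7 = -4.4
x=12: ŷ = -0.3 + 4.6·12 = 54.9; e = 58.3 − 54.9 = 3.4
SSE = 5.76 + 1.96 + 19.36 + 11.56 = 38.64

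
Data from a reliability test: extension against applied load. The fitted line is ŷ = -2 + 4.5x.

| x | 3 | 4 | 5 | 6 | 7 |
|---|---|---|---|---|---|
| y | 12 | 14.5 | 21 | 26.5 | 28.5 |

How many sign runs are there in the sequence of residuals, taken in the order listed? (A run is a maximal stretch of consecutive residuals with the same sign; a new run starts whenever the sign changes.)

4 runs

x=3: ŷ = -2 + 4.5·3 = 11.5; e = 12 − 11.5 = 0.5
x=4: ŷ = -2 + 4.5·4 = 16; e = 14.5 − 16 = -1.5
x=5: ŷ = -2 + 4.5·5 = 20.5; e = 21 − 20.5 = 0.5
x=6: ŷ = -2 + 4.5·6 = 25; e = 26.5 − 25 = 1.5
x=7: ŷ = -2 + 4.5·7 = 29.5; e = 28.5 − 29.5 = -1
Signs: + − + + −
Runs: +×1, −×1, +×2, −×1 → 4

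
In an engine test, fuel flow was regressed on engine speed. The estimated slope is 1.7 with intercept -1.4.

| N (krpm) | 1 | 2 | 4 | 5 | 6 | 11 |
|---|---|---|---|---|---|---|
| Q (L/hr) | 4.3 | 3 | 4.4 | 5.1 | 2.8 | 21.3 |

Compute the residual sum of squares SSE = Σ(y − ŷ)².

SSE = 74

N=1: Q̂ = -1.4 + 1.7·1 = 0.3; r = 4.3 − 0.3 = 4
N=2: Q̂ = -1.4 + 1.7·2 = 2; r = 3 − 2 = 1
N=4: Q̂ = -1.4 + 1.7·4 = 5.4; r = 4.4 − 5.4 = -1
N=5: Q̂ = -1.4 + 1.7·5 = 7.1; r = 5.1 − 7.1 = -2
N=6: Q̂ = -1.4 + 1.7·6 = 8.8; r = 2.8 − 8.8 = -6
N=11: Q̂ = -1.4 + 1.7·11 = 17.3; r = 21.3 − 17.3 = 4
SSE = 16 + 1 + 1 + 4 + 36 + 16 = 74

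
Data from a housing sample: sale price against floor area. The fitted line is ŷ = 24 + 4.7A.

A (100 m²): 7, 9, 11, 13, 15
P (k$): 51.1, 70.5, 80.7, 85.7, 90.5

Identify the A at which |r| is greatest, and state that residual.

A = 7, r = -5.8

A=7: ŷ = 24 + 4.7·7 = 56.9; r = 51.1 − 56.9 = -5.8
A=9: ŷ = 24 + 4.7·9 = 66.3; r = 70.5 − 66.3 = 4.2
A=11: ŷ = 24 + 4.7·11 = 75.7; r = 80.7 − 75.7 = 5
A=13: ŷ = 24 + 4.7·13 = 85.1; r = 85.7 − 85.1 = 0.6
A=15: ŷ = 24 + 4.7·15 = 94.5; r = 90.5 − 94.5 = -4
Largest |r| is 5.8 at A = 7, residual -5.8.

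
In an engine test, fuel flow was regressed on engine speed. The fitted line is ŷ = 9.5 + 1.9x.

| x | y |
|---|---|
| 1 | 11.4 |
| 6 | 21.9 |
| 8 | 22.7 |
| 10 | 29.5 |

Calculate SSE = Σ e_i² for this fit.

SSE = 6

x=1: ŷ = 9.5 + 1.9·1 = 11.4; e = 11.4 − 11.4 = 0
x=6: ŷ = 9.5 + 1.9·6 = 20.9; e = 21.9 − 20.9 = 1
x=8: ŷ = 9.5 + 1.9·8 = 24.7; e = 22.7 − 24.7 = -2
x=10: ŷ = 9.5 + 1.9·10 = 28.5; e = 29.5 − 28.5 = 1
SSE = 0 + 1 + 4 + 1 = 6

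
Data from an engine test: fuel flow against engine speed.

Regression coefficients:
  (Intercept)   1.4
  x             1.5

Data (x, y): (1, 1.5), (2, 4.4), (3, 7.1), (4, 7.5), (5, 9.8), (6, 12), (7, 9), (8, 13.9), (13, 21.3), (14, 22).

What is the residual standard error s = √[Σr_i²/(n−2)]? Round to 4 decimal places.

s = 1.4036

x=1: ŷ = 1.4 + 1.5·1 = 2.9; r = 1.5 − 2.9 = -1.4
x=2: ŷ = 1.4 + 1.5·2 = 4.4; r = 4.4 − 4.4 = 0
x=3: ŷ = 1.4 + 1.5·3 = 5.9; r = 7.1 − 5.9 = 1.2
x=4: ŷ = 1.4 + 1.5·4 = 7.4; r = 7.5 − 7.4 = 0.1
x=5: ŷ = 1.4 + 1.5·5 = 8.9; r = 9.8 − 8.9 = 0.9
x=6: ŷ = 1.4 + 1.5·6 = 10.4; r = 12 − 10.4 = 1.6
x=7: ŷ = 1.4 + 1.5·7 = 11.9; r = 9 − 11.9 = -2.9
x=8: ŷ = 1.4 + 1.5·8 = 13.4; r = 13.9 − 13.4 = 0.5
x=13: ŷ = 1.4 + 1.5·13 = 20.9; r = 21.3 − 20.9 = 0.4
x=14: ŷ = 1.4 + 1.5·14 = 22.4; r = 22 − 22.4 = -0.4
SSE = 1.96 + 0 + 1.44 + 0.01 + 0.81 + 2.56 + 8.41 + 0.25 + 0.16 + 0.16 = 15.76
s = √(15.76/8) = √1.97 ≈ 1.4036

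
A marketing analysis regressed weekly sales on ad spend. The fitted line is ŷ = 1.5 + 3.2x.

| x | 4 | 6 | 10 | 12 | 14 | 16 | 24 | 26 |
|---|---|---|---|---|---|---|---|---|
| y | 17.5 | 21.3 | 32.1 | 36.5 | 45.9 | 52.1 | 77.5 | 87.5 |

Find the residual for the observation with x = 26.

e = 2.8

ŷ = 1.5 + 3.2·26 = 84.7
e = 87.5 − 84.7 = 2.8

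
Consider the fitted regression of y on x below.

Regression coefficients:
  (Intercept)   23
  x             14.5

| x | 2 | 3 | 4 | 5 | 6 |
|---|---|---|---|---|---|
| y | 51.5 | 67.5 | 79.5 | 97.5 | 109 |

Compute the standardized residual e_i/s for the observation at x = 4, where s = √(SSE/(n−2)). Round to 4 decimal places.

-0.8911

x=2: ŷ = 23 + 14.5·2 = 52; e = 51.5 − 52 = -0.5
x=3: ŷ = 23 + 14.5·3 = 66.5; e = 67.5 − 66.5 = 1
x=4: ŷ = 23 + 14.5·4 = 81; e = 79.5 − 81 = -1.5
x=5: ŷ = 23 + 14.5·5 = 95.5; e = 97.5 − 95.5 = 2
x=6: ŷ = 23 + 14.5·6 = 110; e = 109 − 110 = -1
SSE = 0.25 + 1 + 2.25 + 4 + 1 = 8.5
s = √(8.5/3) = 1.68325
e/s = -1.5 / 1.68325 = -0.8911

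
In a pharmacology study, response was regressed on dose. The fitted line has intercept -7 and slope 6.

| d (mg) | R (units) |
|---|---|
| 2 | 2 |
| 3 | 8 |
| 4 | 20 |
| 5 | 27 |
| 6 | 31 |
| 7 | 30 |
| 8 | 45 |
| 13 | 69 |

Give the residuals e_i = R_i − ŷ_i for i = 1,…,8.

d=2: ŷ = -7 + 6·2 = 5; e = 2 − 5 = -3
d=3: ŷ = -7 + 6·3 = 11; e = 8 − 11 = -3
d=4: ŷ = -7 + 6·4 = 17; e = 20 − 17 = 3
d=5: ŷ = -7 + 6·5 = 23; e = 27 − 23 = 4
d=6: ŷ = -7 + 6·6 = 29; e = 31 − 29 = 2
d=7: ŷ = -7 + 6·7 = 35; e = 30 − 35 = -5
d=8: ŷ = -7 + 6·8 = 41; e = 45 − 41 = 4
d=13: ŷ = -7 + 6·13 = 71; e = 69 − 71 = -2

-3, -3, 3, 4, 2, -5, 4, -2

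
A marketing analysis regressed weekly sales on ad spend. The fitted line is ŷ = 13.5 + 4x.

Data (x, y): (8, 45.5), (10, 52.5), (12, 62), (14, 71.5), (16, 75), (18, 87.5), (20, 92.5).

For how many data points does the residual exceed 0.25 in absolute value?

x=8: ŷ = 13.5 + 4·8 = 45.5; e = 45.5 − 45.5 = 0
x=10: ŷ = 13.5 + 4·10 = 53.5; e = 52.5 − 53.5 = -1
x=12: ŷ = 13.5 + 4·12 = 61.5; e = 62 − 61.5 = 0.5
x=14: ŷ = 13.5 + 4·14 = 69.5; e = 71.5 − 69.5 = 2
x=16: ŷ = 13.5 + 4·16 = 77.5; e = 75 − 77.5 = -2.5
x=18: ŷ = 13.5 + 4·18 = 85.5; e = 87.5 − 85.5 = 2
x=20: ŷ = 13.5 + 4·20 = 93.5; e = 92.5 − 93.5 = -1
|e| > 0.25: x=10 (|e|=1), x=12 (|e|=0.5), x=14 (|e|=2), x=16 (|e|=2.5), x=18 (|e|=2), x=20 (|e|=1) → 6

6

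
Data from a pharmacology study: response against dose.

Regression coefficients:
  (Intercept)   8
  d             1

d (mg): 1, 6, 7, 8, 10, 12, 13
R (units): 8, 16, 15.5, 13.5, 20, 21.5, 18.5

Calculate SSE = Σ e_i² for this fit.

SSE = 24

d=1: ŷ = 8 + 1 = 9; e = 8 − 9 = -1
d=6: ŷ = 8 + 6 = 14; e = 16 − 14 = 2
d=7: ŷ = 8 + 7 = 15; e = 15.5 − 15 = 0.5
d=8: ŷ = 8 + 8 = 16; e = 13.5 − 16 = -2.5
d=10: ŷ = 8 + 10 = 18; e = 20 − 18 = 2
d=12: ŷ = 8 + 12 = 20; e = 21.5 − 20 = 1.5
d=13: ŷ = 8 + 13 = 21; e = 18.5 − 21 = -2.5
SSE = 1 + 4 + 0.25 + 6.25 + 4 + 2.25 + 6.25 = 24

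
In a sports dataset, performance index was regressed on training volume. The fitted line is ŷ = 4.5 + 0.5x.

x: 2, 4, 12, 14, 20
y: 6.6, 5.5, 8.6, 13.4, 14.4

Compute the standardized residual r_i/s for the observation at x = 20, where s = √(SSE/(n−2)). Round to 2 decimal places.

-0.06

x=2: ŷ = 4.5 + 0.5·2 = 5.5; r = 6.6 − 5.5 = 1.1
x=4: ŷ = 4.5 + 0.5·4 = 6.5; r = 5.5 − 6.5 = -1
x=12: ŷ = 4.5 + 0.5·12 = 10.5; r = 8.6 − 10.5 = -1.9
x=14: ŷ = 4.5 + 0.5·14 = 11.5; r = 13.4 − 11.5 = 1.9
x=20: ŷ = 4.5 + 0.5·20 = 14.5; r = 14.4 − 14.5 = -0.1
SSE = 1.21 + 1 + 3.61 + 3.61 + 0.01 = 9.44
s = √(9.44/3) = 1.77388
r/s = -0.1 / 1.77388 = -0.06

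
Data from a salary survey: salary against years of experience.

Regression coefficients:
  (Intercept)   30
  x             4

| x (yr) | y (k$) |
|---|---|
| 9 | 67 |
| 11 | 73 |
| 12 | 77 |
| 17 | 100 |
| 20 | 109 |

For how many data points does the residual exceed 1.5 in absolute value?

x=9: ŷ = 30 + 4·9 = 66; e = 67 − 66 = 1
x=11: ŷ = 30 + 4·11 = 74; e = 73 − 74 = -1
x=12: ŷ = 30 + 4·12 = 78; e = 77 − 78 = -1
x=17: ŷ = 30 + 4·17 = 98; e = 100 − 98 = 2
x=20: ŷ = 30 + 4·20 = 110; e = 109 − 110 = -1
|e| > 1.5: x=17 (|e|=2) → 1

1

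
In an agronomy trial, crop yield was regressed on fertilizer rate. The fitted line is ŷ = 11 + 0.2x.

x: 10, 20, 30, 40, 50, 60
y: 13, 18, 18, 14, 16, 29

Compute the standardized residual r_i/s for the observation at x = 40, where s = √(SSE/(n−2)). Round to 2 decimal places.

x=10: ŷ = 11 + 0.2·10 = 13; r = 13 − 13 = 0
x=20: ŷ = 11 + 0.2·20 = 15; r = 18 − 15 = 3
x=30: ŷ = 11 + 0.2·30 = 17; r = 18 − 17 = 1
x=40: ŷ = 11 + 0.2·40 = 19; r = 14 − 19 = -5
x=50: ŷ = 11 + 0.2·50 = 21; r = 16 − 21 = -5
x=60: ŷ = 11 + 0.2·60 = 23; r = 29 − 23 = 6
SSE = 0 + 9 + 1 + 25 + 25 + 36 = 96
s = √(96/4) = 4.89898
r/s = -5 / 4.89898 = -1.02

-1.02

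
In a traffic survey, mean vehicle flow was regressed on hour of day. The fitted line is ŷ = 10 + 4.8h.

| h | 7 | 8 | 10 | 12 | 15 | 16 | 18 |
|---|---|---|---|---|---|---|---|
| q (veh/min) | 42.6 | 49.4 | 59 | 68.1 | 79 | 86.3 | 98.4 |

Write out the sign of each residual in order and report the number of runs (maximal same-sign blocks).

h=7: ŷ = 10 + 4.8·7 = 43.6; r = 42.6 − 43.6 = -1
h=8: ŷ = 10 + 4.8·8 = 48.4; r = 49.4 − 48.4 = 1
h=10: ŷ = 10 + 4.8·10 = 58; r = 59 − 58 = 1
h=12: ŷ = 10 + 4.8·12 = 67.6; r = 68.1 − 67.6 = 0.5
h=15: ŷ = 10 + 4.8·15 = 82; r = 79 − 82 = -3
h=16: ŷ = 10 + 4.8·16 = 86.8; r = 86.3 − 86.8 = -0.5
h=18: ŷ = 10 + 4.8·18 = 96.4; r = 98.4 − 96.4 = 2
Signs: − + + + − − +
Runs: −×1, +×3, −×2, +×1 → 4

4 runs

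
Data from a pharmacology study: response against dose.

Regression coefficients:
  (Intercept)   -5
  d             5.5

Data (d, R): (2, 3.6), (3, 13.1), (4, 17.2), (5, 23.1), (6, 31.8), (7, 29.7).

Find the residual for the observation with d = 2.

ŷ = -5 + 5.5·2 = 6
e = 3.6 − 6 = -2.4

e = -2.4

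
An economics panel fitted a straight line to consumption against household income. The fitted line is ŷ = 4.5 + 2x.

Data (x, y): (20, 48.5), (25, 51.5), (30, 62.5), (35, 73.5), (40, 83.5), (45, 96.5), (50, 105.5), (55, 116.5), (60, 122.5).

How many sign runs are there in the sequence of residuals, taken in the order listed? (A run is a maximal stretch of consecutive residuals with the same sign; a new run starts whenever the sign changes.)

4 runs

x=20: ŷ = 4.5 + 2·20 = 44.5; r = 48.5 − 44.5 = 4
x=25: ŷ = 4.5 + 2·25 = 54.5; r = 51.5 − 54.5 = -3
x=30: ŷ = 4.5 + 2·30 = 64.5; r = 62.5 − 64.5 = -2
x=35: ŷ = 4.5 + 2·35 = 74.5; r = 73.5 − 74.5 = -1
x=40: ŷ = 4.5 + 2·40 = 84.5; r = 83.5 − 84.5 = -1
x=45: ŷ = 4.5 + 2·45 = 94.5; r = 96.5 − 94.5 = 2
x=50: ŷ = 4.5 + 2·50 = 104.5; r = 105.5 − 104.5 = 1
x=55: ŷ = 4.5 + 2·55 = 114.5; r = 116.5 − 114.5 = 2
x=60: ŷ = 4.5 + 2·60 = 124.5; r = 122.5 − 124.5 = -2
Signs: + − − − − + + + −
Runs: +×1, −×4, +×3, −×1 → 4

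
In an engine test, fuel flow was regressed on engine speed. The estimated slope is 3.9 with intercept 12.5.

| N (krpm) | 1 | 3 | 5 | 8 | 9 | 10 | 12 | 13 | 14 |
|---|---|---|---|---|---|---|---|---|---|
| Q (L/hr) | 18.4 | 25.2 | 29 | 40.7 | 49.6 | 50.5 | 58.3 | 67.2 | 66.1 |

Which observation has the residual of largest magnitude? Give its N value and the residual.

N = 13, e = 4

N=1: Q̂ = 12.5 + 3.9·1 = 16.4; e = 18.4 − 16.4 = 2
N=3: Q̂ = 12.5 + 3.9·3 = 24.2; e = 25.2 − 24.2 = 1
N=5: Q̂ = 12.5 + 3.9·5 = 32; e = 29 − 32 = -3
N=8: Q̂ = 12.5 + 3.9·8 = 43.7; e = 40.7 − 43.7 = -3
N=9: Q̂ = 12.5 + 3.9·9 = 47.6; e = 49.6 − 47.6 = 2
N=10: Q̂ = 12.5 + 3.9·10 = 51.5; e = 50.5 − 51.5 = -1
N=12: Q̂ = 12.5 + 3.9·12 = 59.3; e = 58.3 − 59.3 = -1
N=13: Q̂ = 12.5 + 3.9·13 = 63.2; e = 67.2 − 63.2 = 4
N=14: Q̂ = 12.5 + 3.9·14 = 67.1; e = 66.1 − 67.1 = -1
Largest |e| is 4 at N = 13, residual 4.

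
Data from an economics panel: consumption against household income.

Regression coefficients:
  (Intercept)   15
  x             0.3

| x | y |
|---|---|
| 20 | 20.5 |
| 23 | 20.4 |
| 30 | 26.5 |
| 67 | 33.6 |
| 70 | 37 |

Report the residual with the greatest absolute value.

x=20: ŷ = 15 + 0.3·20 = 21; r = 20.5 − 21 = -0.5
x=23: ŷ = 15 + 0.3·23 = 21.9; r = 20.4 − 21.9 = -1.5
x=30: ŷ = 15 + 0.3·30 = 24; r = 26.5 − 24 = 2.5
x=67: ŷ = 15 + 0.3·67 = 35.1; r = 33.6 − 35.1 = -1.5
x=70: ŷ = 15 + 0.3·70 = 36; r = 37 − 36 = 1
Largest |r| is 2.5 at x = 30, residual 2.5.

r = 2.5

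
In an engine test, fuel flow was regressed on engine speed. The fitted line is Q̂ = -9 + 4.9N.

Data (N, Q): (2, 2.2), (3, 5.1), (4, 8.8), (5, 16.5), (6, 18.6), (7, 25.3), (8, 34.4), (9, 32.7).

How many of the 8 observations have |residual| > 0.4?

7

N=2: Q̂ = -9 + 4.9·2 = 0.8; e = 2.2 − 0.8 = 1.4
N=3: Q̂ = -9 + 4.9·3 = 5.7; e = 5.1 − 5.7 = -0.6
N=4: Q̂ = -9 + 4.9·4 = 10.6; e = 8.8 − 10.6 = -1.8
N=5: Q̂ = -9 + 4.9·5 = 15.5; e = 16.5 − 15.5 = 1
N=6: Q̂ = -9 + 4.9·6 = 20.4; e = 18.6 − 20.4 = -1.8
N=7: Q̂ = -9 + 4.9·7 = 25.3; e = 25.3 − 25.3 = 0
N=8: Q̂ = -9 + 4.9·8 = 30.2; e = 34.4 − 30.2 = 4.2
N=9: Q̂ = -9 + 4.9·9 = 35.1; e = 32.7 − 35.1 = -2.4
|e| > 0.4: N=2 (|e|=1.4), N=3 (|e|=0.6), N=4 (|e|=1.8), N=5 (|e|=1), N=6 (|e|=1.8), N=8 (|e|=4.2), N=9 (|e|=2.4) → 7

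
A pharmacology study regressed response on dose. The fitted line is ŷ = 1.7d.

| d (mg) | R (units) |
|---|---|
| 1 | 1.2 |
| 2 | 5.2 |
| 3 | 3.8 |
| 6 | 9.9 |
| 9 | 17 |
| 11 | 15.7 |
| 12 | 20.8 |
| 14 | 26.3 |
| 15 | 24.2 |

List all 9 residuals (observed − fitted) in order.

-0.5, 1.8, -1.3, -0.3, 1.7, -3, 0.4, 2.5, -1.3

d=1: ŷ = 1.7·1 = 1.7; e = 1.2 − 1.7 = -0.5
d=2: ŷ = 1.7·2 = 3.4; e = 5.2 − 3.4 = 1.8
d=3: ŷ = 1.7·3 = 5.1; e = 3.8 − 5.1 = -1.3
d=6: ŷ = 1.7·6 = 10.2; e = 9.9 − 10.2 = -0.3
d=9: ŷ = 1.7·9 = 15.3; e = 17 − 15.3 = 1.7
d=11: ŷ = 1.7·11 = 18.7; e = 15.7 − 18.7 = -3
d=12: ŷ = 1.7·12 = 20.4; e = 20.8 − 20.4 = 0.4
d=14: ŷ = 1.7·14 = 23.8; e = 26.3 − 23.8 = 2.5
d=15: ŷ = 1.7·15 = 25.5; e = 24.2 − 25.5 = -1.3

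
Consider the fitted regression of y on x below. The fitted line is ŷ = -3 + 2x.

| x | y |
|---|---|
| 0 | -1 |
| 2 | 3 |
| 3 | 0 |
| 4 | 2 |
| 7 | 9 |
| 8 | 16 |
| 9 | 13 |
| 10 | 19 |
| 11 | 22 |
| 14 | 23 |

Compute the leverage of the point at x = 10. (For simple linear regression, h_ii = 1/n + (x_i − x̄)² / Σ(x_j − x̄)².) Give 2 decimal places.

x̄ = (0 + 2 + 3 + 4 + 7 + 8 + 9 + 10 + 11 + 14)/10 = 6.8
Σ(x − x̄)² = 46.24 + 23.04 + 14.44 + 7.84 + 0.04 + 1.44 + 4.84 + 10.24 + 17.64 + 51.84 = 177.6
h = 1/10 + (3.2)²/177.6 = 0.1 + 0.0576577 = 0.16

h = 0.16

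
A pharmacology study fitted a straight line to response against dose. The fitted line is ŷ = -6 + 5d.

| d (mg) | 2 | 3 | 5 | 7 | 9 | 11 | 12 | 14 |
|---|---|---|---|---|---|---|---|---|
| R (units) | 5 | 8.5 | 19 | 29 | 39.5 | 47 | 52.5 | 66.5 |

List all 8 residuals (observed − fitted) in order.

1, -0.5, 0, 0, 0.5, -2, -1.5, 2.5

d=2: ŷ = -6 + 5·2 = 4; e = 5 − 4 = 1
d=3: ŷ = -6 + 5·3 = 9; e = 8.5 − 9 = -0.5
d=5: ŷ = -6 + 5·5 = 19; e = 19 − 19 = 0
d=7: ŷ = -6 + 5·7 = 29; e = 29 − 29 = 0
d=9: ŷ = -6 + 5·9 = 39; e = 39.5 − 39 = 0.5
d=11: ŷ = -6 + 5·11 = 49; e = 47 − 49 = -2
d=12: ŷ = -6 + 5·12 = 54; e = 52.5 − 54 = -1.5
d=14: ŷ = -6 + 5·14 = 64; e = 66.5 − 64 = 2.5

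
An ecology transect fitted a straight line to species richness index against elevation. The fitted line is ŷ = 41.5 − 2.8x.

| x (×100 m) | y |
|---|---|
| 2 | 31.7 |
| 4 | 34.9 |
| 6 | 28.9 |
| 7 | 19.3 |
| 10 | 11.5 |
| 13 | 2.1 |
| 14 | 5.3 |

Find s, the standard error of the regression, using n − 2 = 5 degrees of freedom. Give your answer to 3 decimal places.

x=2: ŷ = 41.5 − 2.8·2 = 35.9; e = 31.7 − 35.9 = -4.2
x=4: ŷ = 41.5 − 2.8·4 = 30.3; e = 34.9 − 30.3 = 4.6
x=6: ŷ = 41.5 − 2.8·6 = 24.7; e = 28.9 − 24.7 = 4.2
x=7: ŷ = 41.5 − 2.8·7 = 21.9; e = 19.3 − 21.9 = -2.6
x=10: ŷ = 41.5 − 2.8·10 = 13.5; e = 11.5 − 13.5 = -2
x=13: ŷ = 41.5 − 2.8·13 = 5.1; e = 2.1 − 5.1 = -3
x=14: ŷ = 41.5 − 2.8·14 = 2.3; e = 5.3 − 2.3 = 3
SSE = 17.64 + 21.16 + 17.64 + 6.76 + 4 + 9 + 9 = 85.2
s = √(85.2/5) = √17.04 ≈ 4.128

s = 4.128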